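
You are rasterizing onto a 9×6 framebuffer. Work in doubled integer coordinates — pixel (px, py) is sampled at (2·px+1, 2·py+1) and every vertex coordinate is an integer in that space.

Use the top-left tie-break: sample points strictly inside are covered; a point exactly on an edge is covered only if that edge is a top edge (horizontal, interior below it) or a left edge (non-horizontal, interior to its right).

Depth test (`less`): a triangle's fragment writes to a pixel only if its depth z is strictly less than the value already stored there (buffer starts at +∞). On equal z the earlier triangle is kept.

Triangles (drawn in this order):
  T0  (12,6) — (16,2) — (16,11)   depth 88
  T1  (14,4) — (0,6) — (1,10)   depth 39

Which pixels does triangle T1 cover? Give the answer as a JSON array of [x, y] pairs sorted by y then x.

T0:
  2·area = 36
  edge (12, 6)→(16, 2): d=(4,-4) top-left  bias=+0
  edge (16, 2)→(16, 11): d=(0,9) right/bottom  bias=-1
  edge (16, 11)→(12, 6): d=(-4,-5) top-left  bias=+0
    (8,0)@(17, 1): e=[0,-9,45] → ·  [on edge]
    (7,1)@(15, 3): e=[0,9,27] → █  [on edge]
    (8,1)@(17, 3): e=[8,-9,37] → ·
    (6,2)@(13, 5): e=[0,27,9] → █  [on edge]
    (8,2)@(17, 5): e=[16,-9,29] → ·
    (5,3)@(11, 7): e=[0,45,-9] → ·  [on edge]
    (6,3)@(13, 7): e=[8,27,1] → █
    (8,3)@(17, 7): e=[24,-9,21] → ·
    (4,4)@(9, 9): e=[0,63,-27] → ·  [on edge]
    (6,4)@(13, 9): e=[16,27,-7] → ·
    (7,4)@(15, 9): e=[24,9,3] → █
    (8,4)@(17, 9): e=[32,-9,13] → ·
    (3,5)@(7, 11): e=[0,81,-45] → ·  [on edge]
  covered (6 px):
    · · · · · · · · ·
    · · · · · · · █ ·
    · · · · · · █ █ ·
    · · · · · · █ █ ·
    · · · · · · · █ ·
    · · · · · · · · ·
T1:
  2·area = 58  (B↔C swapped to make it positive)
  edge (14, 4)→(1, 10): d=(-13,6) right/bottom  bias=-1
  edge (1, 10)→(0, 6): d=(-1,-4) top-left  bias=+0
  edge (0, 6)→(14, 4): d=(14,-2) top-left  bias=+0
    (3,2)@(7, 5): e=[29,29,0] → █  [on edge]
    (4,2)@(9, 5): e=[17,37,4] → █
    (5,2)@(11, 5): e=[5,45,8] → █
    (6,2)@(13, 5): e=[-7,53,12] → ·
    (0,3)@(1, 7): e=[39,3,16] → █
    (1,3)@(3, 7): e=[27,11,20] → █
    (2,3)@(5, 7): e=[15,19,24] → █
    (4,3)@(9, 7): e=[-9,35,32] → ·
    (5,3)@(11, 7): e=[-21,43,36] → ·
    (0,4)@(1, 9): e=[13,1,44] → █
    (2,4)@(5, 9): e=[-11,17,52] → ·
    (3,4)@(7, 9): e=[-23,25,56] → ·
  covered (9 px):
    · · · · · · · · ·
    · · · · · · · · ·
    · · · █ █ █ · · ·
    █ █ █ █ · · · · ·
    █ █ · · · · · · ·
    · · · · · · · · ·

Final: [[3,2],[4,2],[5,2],[0,3],[1,3],[2,3],[3,3],[0,4],[1,4]]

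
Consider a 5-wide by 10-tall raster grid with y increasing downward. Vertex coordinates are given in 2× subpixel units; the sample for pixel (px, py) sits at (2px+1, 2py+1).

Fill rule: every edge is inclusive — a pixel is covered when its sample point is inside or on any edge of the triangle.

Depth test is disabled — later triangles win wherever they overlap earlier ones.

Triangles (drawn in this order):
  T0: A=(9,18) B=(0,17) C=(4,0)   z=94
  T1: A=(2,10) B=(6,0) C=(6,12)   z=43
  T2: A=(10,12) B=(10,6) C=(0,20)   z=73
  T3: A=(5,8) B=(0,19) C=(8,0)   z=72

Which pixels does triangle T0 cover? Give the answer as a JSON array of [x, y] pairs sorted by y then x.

T0:
  2·area = 157
  edge (9, 18)→(0, 17): d=(-9,-1) inclusive
  edge (0, 17)→(4, 0): d=(4,-17) inclusive
  edge (4, 0)→(9, 18): d=(5,18) inclusive
    (1,2)@(3, 5): e=[111,3,43] → #
    (2,2)@(5, 5): e=[113,37,7] → #
    (3,2)@(7, 5): e=[115,71,-29] → ·
    (1,3)@(3, 7): e=[93,11,53] → #
    (3,3)@(7, 7): e=[97,79,-19] → ·
    (1,4)@(3, 9): e=[75,19,63] → #
    (3,4)@(7, 9): e=[79,87,-9] → ·
    (1,5)@(3, 11): e=[57,27,73] → #
    (3,5)@(7, 11): e=[61,95,1] → #
    (4,5)@(9, 11): e=[63,129,-35] → ·
    (0,6)@(1, 13): e=[37,1,119] → #
    (4,6)@(9, 13): e=[45,137,-25] → ·
  covered (21 px):
    · · · · ·
    · · · · ·
    · # # · ·
    · # # · ·
    · # # · ·
    · # # # ·
    # # # # ·
    # # # # ·
    # # # # ·
    · · · · ·
T1:
  2·area = 48
  edge (2, 10)→(6, 0): d=(4,-10) inclusive
  edge (6, 0)→(6, 12): d=(0,12) inclusive
  edge (6, 12)→(2, 10): d=(-4,-2) inclusive
    (2,1)@(5, 3): e=[2,12,34] → #
    (3,1)@(7, 3): e=[22,-12,38] → ·
    (2,2)@(5, 5): e=[10,12,26] → #
    (3,2)@(7, 5): e=[30,-12,30] → ·
    (2,3)@(5, 7): e=[18,12,18] → #
    (3,3)@(7, 7): e=[38,-12,22] → ·
    (1,4)@(3, 9): e=[6,36,6] → #
    (3,4)@(7, 9): e=[46,-12,14] → ·
    (1,5)@(3, 11): e=[14,36,-2] → ·
    (2,5)@(5, 11): e=[34,12,2] → #
    (3,5)@(7, 11): e=[54,-12,6] → ·
    (2,6)@(5, 13): e=[42,12,-6] → ·
  covered (6 px):
    · · · · ·
    · · # · ·
    · · # · ·
    · · # · ·
    · # # · ·
    · · # · ·
    · · · · ·
    · · · · ·
    · · · · ·
    · · · · ·
T2:
  2·area = 60  (B↔C swapped to make it positive)
  edge (10, 12)→(0, 20): d=(-10,8) inclusive
  edge (0, 20)→(10, 6): d=(10,-14) inclusive
  edge (10, 6)→(10, 12): d=(0,6) inclusive
    (4,4)@(9, 9): e=[38,16,6] → #
    (3,5)@(7, 11): e=[34,8,18] → #
    (2,6)@(5, 13): e=[30,0,30] → #  [on edge]
    (4,6)@(9, 13): e=[-2,56,6] → ·
    (2,7)@(5, 15): e=[10,20,30] → #
    (3,7)@(7, 15): e=[-6,48,18] → ·
    (1,8)@(3, 17): e=[6,12,42] → #
    (2,8)@(5, 17): e=[-10,40,30] → ·
    (0,9)@(1, 19): e=[2,4,54] → #
    (1,9)@(3, 19): e=[-14,32,42] → ·
  covered (8 px):
    · · · · ·
    · · · · ·
    · · · · ·
    · · · · ·
    · · · · #
    · · · # #
    · · # # ·
    · · # · ·
    · # · · ·
    # · · · ·
T3:
  2·area = 7
  edge (5, 8)→(0, 19): d=(-5,11) inclusive
  edge (0, 19)→(8, 0): d=(8,-19) inclusive
  edge (8, 0)→(5, 8): d=(-3,8) inclusive
  covered (0 px):
    · · · · ·
    · · · · ·
    · · · · ·
    · · · · ·
    · · · · ·
    · · · · ·
    · · · · ·
    · · · · ·
    · · · · ·
    · · · · ·

Final: [[1,2],[2,2],[1,3],[2,3],[1,4],[2,4],[1,5],[2,5],[3,5],[0,6],[1,6],[2,6],[3,6],[0,7],[1,7],[2,7],[3,7],[0,8],[1,8],[2,8],[3,8]]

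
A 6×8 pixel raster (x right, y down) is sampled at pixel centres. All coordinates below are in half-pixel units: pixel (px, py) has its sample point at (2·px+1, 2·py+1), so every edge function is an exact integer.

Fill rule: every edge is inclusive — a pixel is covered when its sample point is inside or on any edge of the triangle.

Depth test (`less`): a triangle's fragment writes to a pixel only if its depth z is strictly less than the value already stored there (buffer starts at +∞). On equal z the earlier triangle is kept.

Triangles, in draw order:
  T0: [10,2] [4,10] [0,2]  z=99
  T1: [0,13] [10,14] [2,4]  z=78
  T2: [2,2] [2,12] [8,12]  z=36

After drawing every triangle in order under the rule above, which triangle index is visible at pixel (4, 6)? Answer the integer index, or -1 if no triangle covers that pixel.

T0:
  2·area = 80
  edge (10, 2)→(4, 10): d=(-6,8) inclusive
  edge (4, 10)→(0, 2): d=(-4,-8) inclusive
  edge (0, 2)→(10, 2): d=(10,0) inclusive
    (0,1)@(1, 3): e=[66,4,10] → #
    (1,1)@(3, 3): e=[50,20,10] → #
    (2,1)@(5, 3): e=[34,36,10] → #
    (3,1)@(7, 3): e=[18,52,10] → #
    (4,1)@(9, 3): e=[2,68,10] → #
    (5,1)@(11, 3): e=[-14,84,10] → ·
    (0,2)@(1, 5): e=[54,-4,30] → ·
    (1,2)@(3, 5): e=[38,12,30] → #
    (4,2)@(9, 5): e=[-10,60,30] → ·
    (1,3)@(3, 7): e=[26,4,50] → #
    (3,3)@(7, 7): e=[-6,36,50] → ·
    (1,4)@(3, 9): e=[14,-4,70] → ·
  covered (10 px):
    · · · · · ·
    # # # # # ·
    · # # # · ·
    · # # · · ·
    · · · · · ·
    · · · · · ·
    · · · · · ·
    · · · · · ·
T1:
  2·area = 92  (B↔C swapped to make it positive)
  edge (0, 13)→(2, 4): d=(2,-9) inclusive
  edge (2, 4)→(10, 14): d=(8,10) inclusive
  edge (10, 14)→(0, 13): d=(-10,-1) inclusive
    (1,3)@(3, 7): e=[15,14,63] → #
    (2,3)@(5, 7): e=[33,-6,65] → ·
    (0,4)@(1, 9): e=[1,50,41] → #
    (2,4)@(5, 9): e=[37,10,45] → #
    (3,4)@(7, 9): e=[55,-10,47] → ·
    (0,5)@(1, 11): e=[5,66,21] → #
    (3,5)@(7, 11): e=[59,6,27] → #
    (4,5)@(9, 11): e=[77,-14,29] → ·
    (0,6)@(1, 13): e=[9,82,1] → #
    (4,6)@(9, 13): e=[81,2,9] → #
    (5,6)@(11, 13): e=[99,-18,11] → ·
    (0,7)@(1, 15): e=[13,98,-19] → ·
  covered (13 px):
    · · · · · ·
    · · · · · ·
    · · · · · ·
    · # · · · ·
    # # # · · ·
    # # # # · ·
    # # # # # ·
    · · · · · ·
T2:
  2·area = 60  (B↔C swapped to make it positive)
  edge (2, 2)→(8, 12): d=(6,10) inclusive
  edge (8, 12)→(2, 12): d=(-6,0) inclusive
  edge (2, 12)→(2, 2): d=(0,-10) inclusive
    (1,2)@(3, 5): e=[8,42,10] → #
    (2,2)@(5, 5): e=[-12,42,30] → ·
    (1,3)@(3, 7): e=[20,30,10] → #
    (2,3)@(5, 7): e=[0,30,30] → #  [on edge]
    (3,3)@(7, 7): e=[-20,30,50] → ·
    (1,4)@(3, 9): e=[32,18,10] → #
    (3,4)@(7, 9): e=[-8,18,50] → ·
    (1,5)@(3, 11): e=[44,6,10] → #
    (3,5)@(7, 11): e=[4,6,50] → #
    (4,5)@(9, 11): e=[-16,6,70] → ·
    (1,6)@(3, 13): e=[56,-6,10] → ·
    (2,6)@(5, 13): e=[36,-6,30] → ·
  covered (8 px):
    · · · · · ·
    · · · · · ·
    · # · · · ·
    · # # · · ·
    · # # · · ·
    · # # # · ·
    · · · · · ·
    · · · · · ·

Z-buffer (winner per pixel, '.' = empty):
  . . . . . .
  0 0 0 0 0 .
  . 2 0 0 . .
  . 2 2 . . .
  1 2 2 . . .
  1 2 2 2 . .
  1 1 1 1 1 .
  . . . . . .

Final: 1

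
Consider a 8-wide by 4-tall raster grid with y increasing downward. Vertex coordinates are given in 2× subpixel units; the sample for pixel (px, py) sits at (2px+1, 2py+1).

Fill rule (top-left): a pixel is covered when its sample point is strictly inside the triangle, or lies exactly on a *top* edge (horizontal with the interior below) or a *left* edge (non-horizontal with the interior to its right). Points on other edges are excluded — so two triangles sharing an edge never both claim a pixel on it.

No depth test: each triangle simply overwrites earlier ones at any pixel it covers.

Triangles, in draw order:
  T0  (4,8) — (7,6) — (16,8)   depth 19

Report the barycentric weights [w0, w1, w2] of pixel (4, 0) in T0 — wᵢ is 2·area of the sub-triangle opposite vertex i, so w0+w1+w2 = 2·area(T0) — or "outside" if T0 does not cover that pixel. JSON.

T0:
  2·area = 24
  edge (4, 8)→(7, 6): d=(3,-2) top-left  bias=+0
  edge (7, 6)→(16, 8): d=(9,2) right/bottom  bias=-1
  edge (16, 8)→(4, 8): d=(-12,0) right/bottom  bias=-1
    (3,3)@(7, 7): e=[3,9,12] → █
    (4,3)@(9, 7): e=[7,5,12] → █
    (5,3)@(11, 7): e=[11,1,12] → █
    (6,3)@(13, 7): e=[15,-3,12] → ·
  covered (3 px):
    · · · · · · · ·
    · · · · · · · ·
    · · · · · · · ·
    · · · █ █ █ · ·

Final: "outside"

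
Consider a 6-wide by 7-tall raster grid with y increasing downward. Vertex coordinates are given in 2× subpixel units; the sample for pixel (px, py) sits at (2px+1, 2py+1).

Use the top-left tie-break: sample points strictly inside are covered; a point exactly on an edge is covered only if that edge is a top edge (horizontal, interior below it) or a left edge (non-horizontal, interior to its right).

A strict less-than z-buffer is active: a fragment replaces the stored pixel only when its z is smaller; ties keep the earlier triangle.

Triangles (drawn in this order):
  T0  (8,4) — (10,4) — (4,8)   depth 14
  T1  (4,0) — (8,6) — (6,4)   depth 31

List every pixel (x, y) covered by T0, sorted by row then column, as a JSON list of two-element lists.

T0:
  2·area = 8
  edge (8, 4)→(10, 4): d=(2,0) top-left  bias=+0
  edge (10, 4)→(4, 8): d=(-6,4) right/bottom  bias=-1
  edge (4, 8)→(8, 4): d=(4,-4) top-left  bias=+0
    (5,0)@(11, 1): e=[-6,14,0] → ·  [on edge]
    (4,1)@(9, 3): e=[-2,10,0] → ·  [on edge]
    (3,2)@(7, 5): e=[2,6,0] → #  [on edge]
    (4,2)@(9, 5): e=[2,-2,8] → ·
    (2,3)@(5, 7): e=[6,2,0] → #  [on edge]
    (3,3)@(7, 7): e=[6,-6,8] → ·
    (1,4)@(3, 9): e=[10,-2,0] → ·  [on edge]
    (2,4)@(5, 9): e=[10,-10,8] → ·
    (0,5)@(1, 11): e=[14,-6,0] → ·  [on edge]
  covered (2 px):
    · · · · · ·
    · · · · · ·
    · · · # · ·
    · · # · · ·
    · · · · · ·
    · · · · · ·
    · · · · · ·
T1:
  2·area = 4
  edge (4, 0)→(8, 6): d=(4,6) right/bottom  bias=-1
  edge (8, 6)→(6, 4): d=(-2,-2) top-left  bias=+0
  edge (6, 4)→(4, 0): d=(-2,-4) top-left  bias=+0
    (1,0)@(3, 1): e=[10,0,-6] → ·  [on edge]
    (2,1)@(5, 3): e=[6,0,-2] → ·  [on edge]
    (3,2)@(7, 5): e=[2,0,2] → #  [on edge]
    (4,2)@(9, 5): e=[-10,4,10] → ·
    (3,3)@(7, 7): e=[10,-4,-2] → ·
    (4,3)@(9, 7): e=[-2,0,6] → ·  [on edge]
    (5,4)@(11, 9): e=[-6,0,10] → ·  [on edge]
  covered (1 px):
    · · · · · ·
    · · · · · ·
    · · · # · ·
    · · · · · ·
    · · · · · ·
    · · · · · ·
    · · · · · ·

Final: [[3,2],[2,3]]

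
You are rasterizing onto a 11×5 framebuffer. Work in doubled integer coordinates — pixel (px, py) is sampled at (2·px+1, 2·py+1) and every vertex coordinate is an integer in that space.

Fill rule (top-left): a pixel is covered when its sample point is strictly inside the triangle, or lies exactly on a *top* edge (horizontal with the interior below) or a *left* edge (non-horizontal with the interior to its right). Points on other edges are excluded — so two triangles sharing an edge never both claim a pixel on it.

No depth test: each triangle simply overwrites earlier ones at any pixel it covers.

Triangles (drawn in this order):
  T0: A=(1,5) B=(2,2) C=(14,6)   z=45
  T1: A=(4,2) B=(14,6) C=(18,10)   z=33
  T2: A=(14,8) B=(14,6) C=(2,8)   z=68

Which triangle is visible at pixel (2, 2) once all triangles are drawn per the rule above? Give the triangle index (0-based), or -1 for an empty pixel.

T0:
  2·area = 40
  edge (1, 5)→(2, 2): d=(1,-3) top-left  bias=+0
  edge (2, 2)→(14, 6): d=(12,4) right/bottom  bias=-1
  edge (14, 6)→(1, 5): d=(-13,-1) top-left  bias=+0
    (1,1)@(3, 3): e=[4,8,28] → #
    (2,1)@(5, 3): e=[10,0,30] → ·  [on edge]
    (0,2)@(1, 5): e=[0,40,0] → #  [on edge]
    (2,2)@(5, 5): e=[12,24,4] → #
    (3,2)@(7, 5): e=[18,16,6] → #
    (4,2)@(9, 5): e=[24,8,8] → #
    (5,2)@(11, 5): e=[30,0,10] → ·  [on edge]
    (0,3)@(1, 7): e=[2,64,-26] → ·
    (1,3)@(3, 7): e=[8,56,-24] → ·
    (2,3)@(5, 7): e=[14,48,-22] → ·
    (3,3)@(7, 7): e=[20,40,-20] → ·
    (4,3)@(9, 7): e=[26,32,-18] → ·
    (8,3)@(17, 7): e=[50,0,-10] → ·  [on edge]
  covered (6 px):
    · · · · · · · · · · ·
    · # · · · · · · · · ·
    # # # # # · · · · · ·
    · · · · · · · · · · ·
    · · · · · · · · · · ·
T1:
  2·area = 24
  edge (4, 2)→(14, 6): d=(10,4) right/bottom  bias=-1
  edge (14, 6)→(18, 10): d=(4,4) right/bottom  bias=-1
  edge (18, 10)→(4, 2): d=(-14,-8) top-left  bias=+0
    (4,0)@(9, 1): e=[-30,0,54] → ·  [on edge]
    (5,1)@(11, 3): e=[-18,0,42] → ·  [on edge]
    (5,2)@(11, 5): e=[2,8,14] → #
    (6,2)@(13, 5): e=[-6,0,30] → ·  [on edge]
    (5,3)@(11, 7): e=[22,16,-14] → ·
    (6,3)@(13, 7): e=[14,8,2] → #
    (7,3)@(15, 7): e=[6,0,18] → ·  [on edge]
    (6,4)@(13, 9): e=[34,16,-26] → ·
    (8,4)@(17, 9): e=[18,0,6] → ·  [on edge]
  covered (2 px):
    · · · · · · · · · · ·
    · · · · · · · · · · ·
    · · · · · # · · · · ·
    · · · · · · # · · · ·
    · · · · · · · · · · ·
T2:
  2·area = 24  (B↔C swapped to make it positive)
  edge (14, 8)→(2, 8): d=(-12,0) right/bottom  bias=-1
  edge (2, 8)→(14, 6): d=(12,-2) top-left  bias=+0
  edge (14, 6)→(14, 8): d=(0,2) right/bottom  bias=-1
    (4,3)@(9, 7): e=[12,2,10] → #
    (5,3)@(11, 7): e=[12,6,6] → #
    (6,3)@(13, 7): e=[12,10,2] → #
    (7,3)@(15, 7): e=[12,14,-2] → ·
    (4,4)@(9, 9): e=[-12,26,10] → ·
    (5,4)@(11, 9): e=[-12,30,6] → ·
    (6,4)@(13, 9): e=[-12,34,2] → ·
  covered (3 px):
    · · · · · · · · · · ·
    · · · · · · · · · · ·
    · · · · · · · · · · ·
    · · · · # # # · · · ·
    · · · · · · · · · · ·

Z-buffer (winner per pixel, '.' = empty):
  . . . . . . . . . . .
  . 0 . . . . . . . . .
  0 0 0 0 0 1 . . . . .
  . . . . 2 2 2 . . . .
  . . . . . . . . . . .

Answer: 0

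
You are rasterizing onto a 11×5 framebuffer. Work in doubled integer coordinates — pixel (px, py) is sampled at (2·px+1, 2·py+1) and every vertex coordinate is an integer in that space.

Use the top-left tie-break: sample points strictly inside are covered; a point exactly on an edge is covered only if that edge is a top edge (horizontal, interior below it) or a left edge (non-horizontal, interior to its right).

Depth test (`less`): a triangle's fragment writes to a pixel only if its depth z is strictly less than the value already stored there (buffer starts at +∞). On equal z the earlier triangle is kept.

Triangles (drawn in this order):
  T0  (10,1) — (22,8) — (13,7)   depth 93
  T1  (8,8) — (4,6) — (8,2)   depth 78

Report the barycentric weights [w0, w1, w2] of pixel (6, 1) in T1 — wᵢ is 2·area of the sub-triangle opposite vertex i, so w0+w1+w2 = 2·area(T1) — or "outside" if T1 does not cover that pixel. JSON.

T0:
  2·area = 51
  edge (10, 1)→(22, 8): d=(12,7) right/bottom  bias=-1
  edge (22, 8)→(13, 7): d=(-9,-1) top-left  bias=+0
  edge (13, 7)→(10, 1): d=(-3,-6) top-left  bias=+0
    (5,1)@(11, 3): e=[17,34,0] → #  [on edge]
    (6,1)@(13, 3): e=[3,36,12] → #
    (7,1)@(15, 3): e=[-11,38,24] → ·
    (5,2)@(11, 5): e=[41,16,-6] → ·
    (6,2)@(13, 5): e=[27,18,6] → #
    (7,2)@(15, 5): e=[13,20,18] → #
    (8,2)@(17, 5): e=[-1,22,30] → ·
    (6,3)@(13, 7): e=[51,0,0] → #  [on edge]
    (8,3)@(17, 7): e=[23,4,24] → #
    (9,3)@(19, 7): e=[9,6,36] → #
    (10,3)@(21, 7): e=[-5,8,48] → ·
    (6,4)@(13, 9): e=[75,-18,-6] → ·
  covered (8 px):
    · · · · · · · · · · ·
    · · · · · # # · · · ·
    · · · · · · # # · · ·
    · · · · · · # # # # ·
    · · · · · · · · · · ·
T1:
  2·area = 24
  edge (8, 8)→(4, 6): d=(-4,-2) top-left  bias=+0
  edge (4, 6)→(8, 2): d=(4,-4) top-left  bias=+0
  edge (8, 2)→(8, 8): d=(0,6) right/bottom  bias=-1
    (4,0)@(9, 1): e=[30,0,-6] → ·  [on edge]
    (3,1)@(7, 3): e=[18,0,6] → #  [on edge]
    (4,1)@(9, 3): e=[22,8,-6] → ·
    (2,2)@(5, 5): e=[6,0,18] → #  [on edge]
    (4,2)@(9, 5): e=[14,16,-6] → ·
    (1,3)@(3, 7): e=[-6,0,30] → ·  [on edge]
    (2,3)@(5, 7): e=[-2,8,18] → ·
    (3,3)@(7, 7): e=[2,16,6] → #
    (4,3)@(9, 7): e=[6,24,-6] → ·
    (0,4)@(1, 9): e=[-18,0,42] → ·  [on edge]
    (3,4)@(7, 9): e=[-6,24,6] → ·
  covered (4 px):
    · · · · · · · · · · ·
    · · · # · · · · · · ·
    · · # # · · · · · · ·
    · · · # · · · · · · ·
    · · · · · · · · · · ·

Final: "outside"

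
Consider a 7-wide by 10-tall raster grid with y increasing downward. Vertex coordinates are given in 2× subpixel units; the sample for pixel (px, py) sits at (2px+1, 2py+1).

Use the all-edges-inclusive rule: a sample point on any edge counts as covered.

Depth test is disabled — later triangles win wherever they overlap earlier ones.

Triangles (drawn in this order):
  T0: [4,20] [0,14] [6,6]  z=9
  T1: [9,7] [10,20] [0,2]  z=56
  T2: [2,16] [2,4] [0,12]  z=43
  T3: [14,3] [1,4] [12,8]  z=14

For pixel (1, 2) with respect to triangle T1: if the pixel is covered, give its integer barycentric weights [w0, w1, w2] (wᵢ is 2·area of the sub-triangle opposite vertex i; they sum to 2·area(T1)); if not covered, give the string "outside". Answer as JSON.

T0:
  2·area = 68
  edge (4, 20)→(0, 14): d=(-4,-6) inclusive
  edge (0, 14)→(6, 6): d=(6,-8) inclusive
  edge (6, 6)→(4, 20): d=(-2,14) inclusive
    (2,4)@(5, 9): e=[50,10,8] → #
    (3,4)@(7, 9): e=[62,26,-20] → ·
    (1,5)@(3, 11): e=[30,6,32] → #
    (3,5)@(7, 11): e=[54,38,-24] → ·
    (0,6)@(1, 13): e=[10,2,56] → #
    (2,6)@(5, 13): e=[34,34,0] → #  [on edge]
    (3,6)@(7, 13): e=[46,50,-28] → ·
    (0,7)@(1, 15): e=[2,14,52] → #
    (2,7)@(5, 15): e=[26,46,-4] → ·
    (0,8)@(1, 17): e=[-6,26,48] → ·
    (1,8)@(3, 17): e=[6,42,20] → #
    (2,8)@(5, 17): e=[18,58,-8] → ·
  covered (9 px):
    · · · · · · ·
    · · · · · · ·
    · · · · · · ·
    · · · · · · ·
    · · # · · · ·
    · # # · · · ·
    # # # · · · ·
    # # · · · · ·
    · # · · · · ·
    · · · · · · ·
T1:
  2·area = 112
  edge (9, 7)→(10, 20): d=(1,13) inclusive
  edge (10, 20)→(0, 2): d=(-10,-18) inclusive
  edge (0, 2)→(9, 7): d=(9,5) inclusive
    (0,1)@(1, 3): e=[100,8,4] → #
    (1,1)@(3, 3): e=[74,44,-6] → ·
    (0,2)@(1, 5): e=[102,-12,22] → ·
    (1,2)@(3, 5): e=[76,24,12] → #
    (2,2)@(5, 5): e=[50,60,2] → #
    (3,2)@(7, 5): e=[24,96,-8] → ·
    (1,3)@(3, 7): e=[78,4,30] → #
    (3,3)@(7, 7): e=[26,76,10] → #
    (4,3)@(9, 7): e=[0,112,0] → #  [on edge]
    (5,3)@(11, 7): e=[-26,148,-10] → ·
    (1,4)@(3, 9): e=[80,-16,48] → ·
    (2,4)@(5, 9): e=[54,20,38] → #
    (2,5)@(5, 11): e=[56,0,56] → #  [on edge]
  covered (17 px):
    · · · · · · ·
    # · · · · · ·
    · # # · · · ·
    · # # # # · ·
    · · # # # · ·
    · · # # # · ·
    · · · # # · ·
    · · · · # · ·
    · · · · # · ·
    · · · · · · ·
T2:
  2·area = 24  (B↔C swapped to make it positive)
  edge (2, 16)→(0, 12): d=(-2,-4) inclusive
  edge (0, 12)→(2, 4): d=(2,-8) inclusive
  edge (2, 4)→(2, 16): d=(0,12) inclusive
    (0,4)@(1, 9): e=[10,2,12] → #
    (1,4)@(3, 9): e=[18,18,-12] → ·
    (0,5)@(1, 11): e=[6,6,12] → #
    (1,5)@(3, 11): e=[14,22,-12] → ·
    (0,6)@(1, 13): e=[2,10,12] → #
    (1,6)@(3, 13): e=[10,26,-12] → ·
    (0,7)@(1, 15): e=[-2,14,12] → ·
  covered (3 px):
    · · · · · · ·
    · · · · · · ·
    · · · · · · ·
    · · · · · · ·
    # · · · · · ·
    # · · · · · ·
    # · · · · · ·
    · · · · · · ·
    · · · · · · ·
    · · · · · · ·
T3:
  2·area = 63  (B↔C swapped to make it positive)
  edge (14, 3)→(12, 8): d=(-2,5) inclusive
  edge (12, 8)→(1, 4): d=(-11,-4) inclusive
  edge (1, 4)→(14, 3): d=(13,-1) inclusive
    (2,2)@(5, 5): e=[41,5,17] → #
    (3,2)@(7, 5): e=[31,13,19] → #
    (4,2)@(9, 5): e=[21,21,21] → #
    (5,2)@(11, 5): e=[11,29,23] → #
    (6,2)@(13, 5): e=[1,37,25] → #
    (2,3)@(5, 7): e=[37,-17,43] → ·
    (3,3)@(7, 7): e=[27,-9,45] → ·
    (4,3)@(9, 7): e=[17,-1,47] → ·
    (5,3)@(11, 7): e=[7,7,49] → #
    (6,3)@(13, 7): e=[-3,15,51] → ·
    (5,4)@(11, 9): e=[3,-15,75] → ·
  covered (6 px):
    · · · · · · ·
    · · · · · · ·
    · · # # # # #
    · · · · · # ·
    · · · · · · ·
    · · · · · · ·
    · · · · · · ·
    · · · · · · ·
    · · · · · · ·
    · · · · · · ·

Result: [24,12,76]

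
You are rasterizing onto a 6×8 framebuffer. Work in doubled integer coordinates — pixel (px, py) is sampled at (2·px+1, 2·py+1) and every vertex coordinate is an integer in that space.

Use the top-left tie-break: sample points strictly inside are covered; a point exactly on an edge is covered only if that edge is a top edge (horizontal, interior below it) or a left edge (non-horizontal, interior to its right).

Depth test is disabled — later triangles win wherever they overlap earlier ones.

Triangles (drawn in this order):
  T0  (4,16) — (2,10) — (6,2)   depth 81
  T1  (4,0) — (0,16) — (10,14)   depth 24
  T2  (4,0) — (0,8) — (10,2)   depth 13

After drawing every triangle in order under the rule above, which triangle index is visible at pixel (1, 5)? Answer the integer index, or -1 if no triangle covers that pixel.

T0:
  2·area = 40
  edge (4, 16)→(2, 10): d=(-2,-6) top-left  bias=+0
  edge (2, 10)→(6, 2): d=(4,-8) top-left  bias=+0
  edge (6, 2)→(4, 16): d=(-2,14) right/bottom  bias=-1
    (2,2)@(5, 5): e=[28,4,8] → X
    (3,2)@(7, 5): e=[40,20,-20] → .
    (0,3)@(1, 7): e=[0,-20,60] → .  [on edge]
    (2,3)@(5, 7): e=[24,12,4] → X
    (3,3)@(7, 7): e=[36,28,-24] → .
    (1,4)@(3, 9): e=[8,4,28] → X
    (2,4)@(5, 9): e=[20,20,0] → .  [on edge]
    (1,5)@(3, 11): e=[4,12,24] → X
    (2,5)@(5, 11): e=[16,28,-4] → .
    (1,6)@(3, 13): e=[0,20,20] → X  [on edge]
    (2,6)@(5, 13): e=[12,36,-8] → .
    (1,7)@(3, 15): e=[-4,28,16] → .
  covered (5 px):
    . . . . . .
    . . . . . .
    . . X . . .
    . . X . . .
    . X . . . .
    . X . . . .
    . X . . . .
    . . . . . .
T1:
  2·area = 152  (B↔C swapped to make it positive)
  edge (4, 0)→(10, 14): d=(6,14) right/bottom  bias=-1
  edge (10, 14)→(0, 16): d=(-10,2) right/bottom  bias=-1
  edge (0, 16)→(4, 0): d=(4,-16) top-left  bias=+0
    (2,1)@(5, 3): e=[4,120,28] → X
    (3,1)@(7, 3): e=[-24,116,60] → .
    (1,2)@(3, 5): e=[44,104,4] → X
    (3,2)@(7, 5): e=[-12,96,68] → .
    (1,3)@(3, 7): e=[56,84,12] → X
    (3,3)@(7, 7): e=[0,76,76] → .  [on edge]
    (1,4)@(3, 9): e=[68,64,20] → X
    (3,4)@(7, 9): e=[12,56,84] → X
    (4,4)@(9, 9): e=[-16,52,116] → .
    (1,5)@(3, 11): e=[80,44,28] → X
    (4,5)@(9, 11): e=[-4,32,124] → .
    (0,6)@(1, 13): e=[120,28,4] → X
    (2,7)@(5, 15): e=[76,0,76] → .  [on edge]
  covered (18 px):
    . . . . . .
    . . X . . .
    . X X . . .
    . X X . . .
    . X X X . .
    . X X X . .
    X X X X X .
    X X . . . .
T2:
  2·area = 56  (B↔C swapped to make it positive)
  edge (4, 0)→(10, 2): d=(6,2) right/bottom  bias=-1
  edge (10, 2)→(0, 8): d=(-10,6) right/bottom  bias=-1
  edge (0, 8)→(4, 0): d=(4,-8) top-left  bias=+0
    (2,0)@(5, 1): e=[4,40,12] → X
    (3,0)@(7, 1): e=[0,28,28] → .  [on edge]
    (1,1)@(3, 3): e=[20,32,4] → X
    (3,1)@(7, 3): e=[12,8,36] → X
    (4,1)@(9, 3): e=[8,-4,52] → .
    (1,2)@(3, 5): e=[32,12,12] → X
    (2,2)@(5, 5): e=[28,0,28] → .  [on edge]
    (3,2)@(7, 5): e=[24,-12,44] → .
    (0,3)@(1, 7): e=[48,4,4] → X
    (1,3)@(3, 7): e=[44,-8,20] → .
    (0,4)@(1, 9): e=[60,-16,12] → .
  covered (6 px):
    . . X . . .
    . X X X . .
    . X . . . .
    X . . . . .
    . . . . . .
    . . . . . .
    . . . . . .
    . . . . . .

Z-buffer (winner per pixel, '.' = empty):
  . . 2 . . .
  . 2 2 2 . .
  . 2 1 . . .
  2 1 1 . . .
  . 1 1 1 . .
  . 1 1 1 . .
  1 1 1 1 1 .
  1 1 . . . .

Final: 1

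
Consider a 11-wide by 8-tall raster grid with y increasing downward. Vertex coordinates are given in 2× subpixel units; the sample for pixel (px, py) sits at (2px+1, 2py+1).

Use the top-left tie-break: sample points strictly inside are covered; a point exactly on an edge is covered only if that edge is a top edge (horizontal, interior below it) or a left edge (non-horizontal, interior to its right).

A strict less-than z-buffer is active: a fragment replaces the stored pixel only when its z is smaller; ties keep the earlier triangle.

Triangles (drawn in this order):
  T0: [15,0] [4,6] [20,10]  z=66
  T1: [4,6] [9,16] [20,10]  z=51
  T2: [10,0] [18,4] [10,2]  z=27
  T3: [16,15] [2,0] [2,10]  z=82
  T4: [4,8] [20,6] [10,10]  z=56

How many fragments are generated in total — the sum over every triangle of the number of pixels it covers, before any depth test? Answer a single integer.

T0:
  2·area = 140  (B↔C swapped to make it positive)
  edge (15, 0)→(20, 10): d=(5,10) right/bottom  bias=-1
  edge (20, 10)→(4, 6): d=(-16,-4) top-left  bias=+0
  edge (4, 6)→(15, 0): d=(11,-6) top-left  bias=+0
    (7,0)@(15, 1): e=[5,124,11] → █
    (8,0)@(17, 1): e=[-15,132,23] → ·
    (5,1)@(11, 3): e=[55,76,9] → █
    (6,1)@(13, 3): e=[35,84,21] → █
    (8,1)@(17, 3): e=[-5,100,45] → ·
    (3,2)@(7, 5): e=[105,28,7] → █
    (4,2)@(9, 5): e=[85,36,19] → █
    (8,2)@(17, 5): e=[5,68,67] → █
    (9,2)@(19, 5): e=[-15,76,79] → ·
    (3,3)@(7, 7): e=[115,-4,29] → ·
    (4,3)@(9, 7): e=[95,4,41] → █
    (9,3)@(19, 7): e=[-5,44,101] → ·
  covered (17 px):
    · · · · · · · █ · · ·
    · · · · · █ █ █ · · ·
    · · · █ █ █ █ █ █ · ·
    · · · · █ █ █ █ █ · ·
    · · · · · · · · █ █ ·
    · · · · · · · · · · ·
    · · · · · · · · · · ·
    · · · · · · · · · · ·
T1:
  2·area = 140  (B↔C swapped to make it positive)
  edge (4, 6)→(20, 10): d=(16,4) right/bottom  bias=-1
  edge (20, 10)→(9, 16): d=(-11,6) right/bottom  bias=-1
  edge (9, 16)→(4, 6): d=(-5,-10) top-left  bias=+0
    (2,3)@(5, 7): e=[12,123,5] → █
    (3,3)@(7, 7): e=[4,111,25] → █
    (4,3)@(9, 7): e=[-4,99,45] → ·
    (2,4)@(5, 9): e=[44,101,-5] → ·
    (3,4)@(7, 9): e=[36,89,15] → █
    (4,4)@(9, 9): e=[28,77,35] → █
    (5,4)@(11, 9): e=[20,65,55] → █
    (6,4)@(13, 9): e=[12,53,75] → █
    (7,4)@(15, 9): e=[4,41,95] → █
    (8,4)@(17, 9): e=[-4,29,115] → ·
    (3,5)@(7, 11): e=[68,67,5] → █
    (8,5)@(17, 11): e=[28,7,105] → █
  covered (17 px):
    · · · · · · · · · · ·
    · · · · · · · · · · ·
    · · · · · · · · · · ·
    · · █ █ · · · · · · ·
    · · · █ █ █ █ █ · · ·
    · · · █ █ █ █ █ █ · ·
    · · · · █ █ █ · · · ·
    · · · · █ · · · · · ·
T2:
  2·area = 16
  edge (10, 0)→(18, 4): d=(8,4) right/bottom  bias=-1
  edge (18, 4)→(10, 2): d=(-8,-2) top-left  bias=+0
  edge (10, 2)→(10, 0): d=(0,-2) top-left  bias=+0
    (5,0)@(11, 1): e=[4,10,2] → █
    (6,0)@(13, 1): e=[-4,14,6] → ·
    (5,1)@(11, 3): e=[20,-6,2] → ·
    (7,1)@(15, 3): e=[4,2,10] → █
    (8,1)@(17, 3): e=[-4,6,14] → ·
    (7,2)@(15, 5): e=[20,-14,10] → ·
  covered (2 px):
    · · · · · █ · · · · ·
    · · · · · · · █ · · ·
    · · · · · · · · · · ·
    · · · · · · · · · · ·
    · · · · · · · · · · ·
    · · · · · · · · · · ·
    · · · · · · · · · · ·
    · · · · · · · · · · ·
T3:
  2·area = 140  (B↔C swapped to make it positive)
  edge (16, 15)→(2, 10): d=(-14,-5) top-left  bias=+0
  edge (2, 10)→(2, 0): d=(0,-10) top-left  bias=+0
  edge (2, 0)→(16, 15): d=(14,15) right/bottom  bias=-1
    (1,1)@(3, 3): e=[103,10,27] → █
    (2,1)@(5, 3): e=[113,30,-3] → ·
    (1,2)@(3, 5): e=[75,10,55] → █
    (2,2)@(5, 5): e=[85,30,25] → █
    (3,2)@(7, 5): e=[95,50,-5] → ·
    (1,3)@(3, 7): e=[47,10,83] → █
    (3,3)@(7, 7): e=[67,50,23] → █
    (4,3)@(9, 7): e=[77,70,-7] → ·
    (1,4)@(3, 9): e=[19,10,111] → █
    (4,4)@(9, 9): e=[49,70,21] → █
    (5,4)@(11, 9): e=[59,90,-9] → ·
    (1,5)@(3, 11): e=[-9,10,139] → ·
  covered (16 px):
    · · · · · · · · · · ·
    · █ · · · · · · · · ·
    · █ █ · · · · · · · ·
    · █ █ █ · · · · · · ·
    · █ █ █ █ · · · · · ·
    · · █ █ █ █ · · · · ·
    · · · · · █ █ · · · ·
    · · · · · · · · · · ·
T4:
  2·area = 44
  edge (4, 8)→(20, 6): d=(16,-2) top-left  bias=+0
  edge (20, 6)→(10, 10): d=(-10,4) right/bottom  bias=-1
  edge (10, 10)→(4, 8): d=(-6,-2) top-left  bias=+0
    (0,3)@(1, 7): e=[-22,66,0] → ·  [on edge]
    (6,3)@(13, 7): e=[2,18,24] → █
    (7,3)@(15, 7): e=[6,10,28] → █
    (8,3)@(17, 7): e=[10,2,32] → █
    (9,3)@(19, 7): e=[14,-6,36] → ·
    (3,4)@(7, 9): e=[22,22,0] → █  [on edge]
    (4,4)@(9, 9): e=[26,14,4] → █
    (5,4)@(11, 9): e=[30,6,8] → █
    (6,4)@(13, 9): e=[34,-2,12] → ·
    (7,4)@(15, 9): e=[38,-10,16] → ·
    (8,4)@(17, 9): e=[42,-18,20] → ·
    (3,5)@(7, 11): e=[54,2,-12] → ·
    (6,5)@(13, 11): e=[66,-22,0] → ·  [on edge]
    (9,6)@(19, 13): e=[110,-66,0] → ·  [on edge]
  covered (6 px):
    · · · · · · · · · · ·
    · · · · · · · · · · ·
    · · · · · · · · · · ·
    · · · · · · █ █ █ · ·
    · · · █ █ █ · · · · ·
    · · · · · · · · · · ·
    · · · · · · · · · · ·
    · · · · · · · · · · ·

Final: 58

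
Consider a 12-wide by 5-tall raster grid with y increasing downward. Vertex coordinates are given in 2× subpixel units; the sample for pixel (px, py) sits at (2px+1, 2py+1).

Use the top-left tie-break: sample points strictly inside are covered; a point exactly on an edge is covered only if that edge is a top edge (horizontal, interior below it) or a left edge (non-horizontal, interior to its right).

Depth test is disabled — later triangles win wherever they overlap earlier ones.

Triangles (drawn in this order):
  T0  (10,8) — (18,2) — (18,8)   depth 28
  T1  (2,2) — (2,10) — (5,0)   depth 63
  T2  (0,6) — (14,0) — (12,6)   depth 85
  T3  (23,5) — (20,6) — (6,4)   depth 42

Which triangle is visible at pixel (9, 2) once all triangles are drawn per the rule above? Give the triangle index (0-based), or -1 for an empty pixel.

T0:
  2·area = 48
  edge (10, 8)→(18, 2): d=(8,-6) top-left  bias=+0
  edge (18, 2)→(18, 8): d=(0,6) right/bottom  bias=-1
  edge (18, 8)→(10, 8): d=(-8,0) right/bottom  bias=-1
    (8,1)@(17, 3): e=[2,6,40] → X
    (9,1)@(19, 3): e=[14,-6,40] → .
    (7,2)@(15, 5): e=[6,18,24] → X
    (9,2)@(19, 5): e=[30,-6,24] → .
    (6,3)@(13, 7): e=[10,30,8] → X
    (9,3)@(19, 7): e=[46,-6,8] → .
    (6,4)@(13, 9): e=[26,30,-8] → .
    (7,4)@(15, 9): e=[38,18,-8] → .
    (8,4)@(17, 9): e=[50,6,-8] → .
  covered (6 px):
    . . . . . . . . . . . .
    . . . . . . . . X . . .
    . . . . . . . X X . . .
    . . . . . . X X X . . .
    . . . . . . . . . . . .
T1:
  2·area = 24  (B↔C swapped to make it positive)
  edge (2, 2)→(5, 0): d=(3,-2) top-left  bias=+0
  edge (5, 0)→(2, 10): d=(-3,10) right/bottom  bias=-1
  edge (2, 10)→(2, 2): d=(0,-8) top-left  bias=+0
    (1,1)@(3, 3): e=[5,11,8] → X
    (2,1)@(5, 3): e=[9,-9,24] → .
    (1,2)@(3, 5): e=[11,5,8] → X
    (2,2)@(5, 5): e=[15,-15,24] → .
    (1,3)@(3, 7): e=[17,-1,8] → .
  covered (2 px):
    . . . . . . . . . . . .
    . X . . . . . . . . . .
    . X . . . . . . . . . .
    . . . . . . . . . . . .
    . . . . . . . . . . . .
T2:
  2·area = 72
  edge (0, 6)→(14, 0): d=(14,-6) top-left  bias=+0
  edge (14, 0)→(12, 6): d=(-2,6) right/bottom  bias=-1
  edge (12, 6)→(0, 6): d=(-12,0) right/bottom  bias=-1
    (6,0)@(13, 1): e=[8,4,60] → X
    (7,0)@(15, 1): e=[20,-8,60] → .
    (3,1)@(7, 3): e=[0,36,36] → X  [on edge]
    (4,1)@(9, 3): e=[12,24,36] → X
    (5,1)@(11, 3): e=[24,12,36] → X
    (6,1)@(13, 3): e=[36,0,36] → .  [on edge]
    (1,2)@(3, 5): e=[4,56,12] → X
    (2,2)@(5, 5): e=[16,44,12] → X
    (6,2)@(13, 5): e=[64,-4,12] → .
    (1,3)@(3, 7): e=[32,52,-12] → .
    (2,3)@(5, 7): e=[44,40,-12] → .
    (3,3)@(7, 7): e=[56,28,-12] → .
    (5,4)@(11, 9): e=[108,0,-36] → .  [on edge]
  covered (9 px):
    . . . . . . X . . . . .
    . . . X X X . . . . . .
    . X X X X X . . . . . .
    . . . . . . . . . . . .
    . . . . . . . . . . . .
T3:
  2·area = 20
  edge (23, 5)→(20, 6): d=(-3,1) right/bottom  bias=-1
  edge (20, 6)→(6, 4): d=(-14,-2) top-left  bias=+0
  edge (6, 4)→(23, 5): d=(17,1) right/bottom  bias=-1
    (6,2)@(13, 5): e=[10,0,10] → X  [on edge]
    (7,2)@(15, 5): e=[8,4,8] → X
    (8,2)@(17, 5): e=[6,8,6] → X
    (9,2)@(19, 5): e=[4,12,4] → X
    (10,2)@(21, 5): e=[2,16,2] → X
    (11,2)@(23, 5): e=[0,20,0] → .  [on edge]
    (6,3)@(13, 7): e=[4,-28,44] → .
    (7,3)@(15, 7): e=[2,-24,42] → .
    (8,3)@(17, 7): e=[0,-20,40] → .  [on edge]
    (9,3)@(19, 7): e=[-2,-16,38] → .
    (10,3)@(21, 7): e=[-4,-12,36] → .
    (5,4)@(11, 9): e=[0,-60,80] → .  [on edge]
  covered (5 px):
    . . . . . . . . . . . .
    . . . . . . . . . . . .
    . . . . . . X X X X X .
    . . . . . . . . . . . .
    . . . . . . . . . . . .

Z-buffer (winner per pixel, '.' = empty):
  . . . . . . 2 . . . . .
  . 1 . 2 2 2 . . 0 . . .
  . 2 2 2 2 2 3 3 3 3 3 .
  . . . . . . 0 0 0 . . .
  . . . . . . . . . . . .

Result: 3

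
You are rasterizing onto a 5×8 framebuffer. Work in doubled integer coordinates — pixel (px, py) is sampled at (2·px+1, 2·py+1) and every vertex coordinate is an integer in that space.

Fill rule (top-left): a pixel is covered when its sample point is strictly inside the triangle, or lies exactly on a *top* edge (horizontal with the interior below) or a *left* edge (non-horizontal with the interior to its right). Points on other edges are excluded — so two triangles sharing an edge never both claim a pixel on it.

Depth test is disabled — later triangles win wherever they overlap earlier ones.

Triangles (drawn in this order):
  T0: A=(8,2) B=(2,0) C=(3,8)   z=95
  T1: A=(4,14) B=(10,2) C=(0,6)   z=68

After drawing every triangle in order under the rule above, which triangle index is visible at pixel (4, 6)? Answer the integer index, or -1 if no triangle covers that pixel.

T0:
  2·area = 46  (B↔C swapped to make it positive)
  edge (8, 2)→(3, 8): d=(-5,6) right/bottom  bias=-1
  edge (3, 8)→(2, 0): d=(-1,-8) top-left  bias=+0
  edge (2, 0)→(8, 2): d=(6,2) right/bottom  bias=-1
    (1,0)@(3, 1): e=[35,7,4] → X
    (2,0)@(5, 1): e=[23,23,0] → .  [on edge]
    (1,1)@(3, 3): e=[25,5,16] → X
    (2,1)@(5, 3): e=[13,21,12] → X
    (3,1)@(7, 3): e=[1,37,8] → X
    (4,1)@(9, 3): e=[-11,53,4] → .
    (1,2)@(3, 5): e=[15,3,28] → X
    (3,2)@(7, 5): e=[-9,35,20] → .
    (1,3)@(3, 7): e=[5,1,40] → X
    (2,3)@(5, 7): e=[-7,17,36] → .
    (1,4)@(3, 9): e=[-5,-1,52] → .
  covered (7 px):
    . X . . .
    . X X X .
    . X X . .
    . X . . .
    . . . . .
    . . . . .
    . . . . .
    . . . . .
T1:
  2·area = 96  (B↔C swapped to make it positive)
  edge (4, 14)→(0, 6): d=(-4,-8) top-left  bias=+0
  edge (0, 6)→(10, 2): d=(10,-4) top-left  bias=+0
  edge (10, 2)→(4, 14): d=(-6,12) right/bottom  bias=-1
    (4,1)@(9, 3): e=[84,6,6] → X
    (1,2)@(3, 5): e=[28,2,66] → X
    (2,2)@(5, 5): e=[44,10,42] → X
    (3,2)@(7, 5): e=[60,18,18] → X
    (4,2)@(9, 5): e=[76,26,-6] → .
    (0,3)@(1, 7): e=[4,14,78] → X
    (4,3)@(9, 7): e=[68,46,-18] → .
    (0,4)@(1, 9): e=[-4,34,66] → .
    (1,4)@(3, 9): e=[12,42,42] → X
    (3,4)@(7, 9): e=[44,58,-6] → .
    (1,5)@(3, 11): e=[4,62,30] → X
    (3,5)@(7, 11): e=[36,78,-18] → .
  covered (12 px):
    . . . . .
    . . . . X
    . X X X .
    X X X X .
    . X X . .
    . X X . .
    . . . . .
    . . . . .

Z-buffer (winner per pixel, '.' = empty):
  . 0 . . .
  . 0 0 0 1
  . 1 1 1 .
  1 1 1 1 .
  . 1 1 . .
  . 1 1 . .
  . . . . .
  . . . . .

Final: -1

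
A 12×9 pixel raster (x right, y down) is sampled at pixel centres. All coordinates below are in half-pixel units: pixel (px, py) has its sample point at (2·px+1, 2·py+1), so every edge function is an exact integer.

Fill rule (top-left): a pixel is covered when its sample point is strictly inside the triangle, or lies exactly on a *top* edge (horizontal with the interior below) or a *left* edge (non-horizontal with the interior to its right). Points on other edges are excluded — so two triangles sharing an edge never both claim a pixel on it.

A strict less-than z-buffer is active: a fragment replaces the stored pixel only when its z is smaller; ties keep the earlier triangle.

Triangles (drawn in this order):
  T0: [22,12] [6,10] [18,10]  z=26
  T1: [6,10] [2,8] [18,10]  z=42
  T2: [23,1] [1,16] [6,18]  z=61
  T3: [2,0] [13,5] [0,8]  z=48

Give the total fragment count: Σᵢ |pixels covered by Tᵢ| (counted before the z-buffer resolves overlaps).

T0:
  2·area = 24
  edge (22, 12)→(6, 10): d=(-16,-2) top-left  bias=+0
  edge (6, 10)→(18, 10): d=(12,0) top-left  bias=+0
  edge (18, 10)→(22, 12): d=(4,2) right/bottom  bias=-1
    (7,5)@(15, 11): e=[2,12,10] → █
    (8,5)@(17, 11): e=[6,12,6] → █
    (9,5)@(19, 11): e=[10,12,2] → █
    (10,5)@(21, 11): e=[14,12,-2] → ·
    (7,6)@(15, 13): e=[-30,36,18] → ·
    (8,6)@(17, 13): e=[-26,36,14] → ·
    (9,6)@(19, 13): e=[-22,36,10] → ·
  covered (3 px):
    · · · · · · · · · · · ·
    · · · · · · · · · · · ·
    · · · · · · · · · · · ·
    · · · · · · · · · · · ·
    · · · · · · · · · · · ·
    · · · · · · · █ █ █ · ·
    · · · · · · · · · · · ·
    · · · · · · · · · · · ·
    · · · · · · · · · · · ·
T1:
  2·area = 24
  edge (6, 10)→(2, 8): d=(-4,-2) top-left  bias=+0
  edge (2, 8)→(18, 10): d=(16,2) right/bottom  bias=-1
  edge (18, 10)→(6, 10): d=(-12,0) right/bottom  bias=-1
    (2,4)@(5, 9): e=[2,10,12] → █
    (3,4)@(7, 9): e=[6,6,12] → █
    (4,4)@(9, 9): e=[10,2,12] → █
    (5,4)@(11, 9): e=[14,-2,12] → ·
    (2,5)@(5, 11): e=[-6,42,-12] → ·
    (3,5)@(7, 11): e=[-2,38,-12] → ·
    (4,5)@(9, 11): e=[2,34,-12] → ·
  covered (3 px):
    · · · · · · · · · · · ·
    · · · · · · · · · · · ·
    · · · · · · · · · · · ·
    · · · · · · · · · · · ·
    · · █ █ █ · · · · · · ·
    · · · · · · · · · · · ·
    · · · · · · · · · · · ·
    · · · · · · · · · · · ·
    · · · · · · · · · · · ·
T2:
  2·area = 119  (B↔C swapped to make it positive)
  edge (23, 1)→(6, 18): d=(-17,17) right/bottom  bias=-1
  edge (6, 18)→(1, 16): d=(-5,-2) top-left  bias=+0
  edge (1, 16)→(23, 1): d=(22,-15) top-left  bias=+0
    (11,0)@(23, 1): e=[0,119,0] → ·  [on edge]
    (10,1)@(21, 3): e=[0,105,14] → ·  [on edge]
    (9,2)@(19, 5): e=[0,91,28] → ·  [on edge]
    (7,3)@(15, 7): e=[34,73,12] → █
    (8,3)@(17, 7): e=[0,77,42] → ·  [on edge]
    (6,4)@(13, 9): e=[34,59,26] → █
    (7,4)@(15, 9): e=[0,63,56] → ·  [on edge]
    (4,5)@(9, 11): e=[68,41,10] → █
    (5,5)@(11, 11): e=[34,45,40] → █
    (6,5)@(13, 11): e=[0,49,70] → ·  [on edge]
    (3,6)@(7, 13): e=[68,27,24] → █
    (5,6)@(11, 13): e=[0,35,84] → ·  [on edge]
    (4,7)@(9, 15): e=[0,21,98] → ·  [on edge]
    (3,8)@(7, 17): e=[0,7,112] → ·  [on edge]
  covered (10 px):
    · · · · · · · · · · · ·
    · · · · · · · · · · · ·
    · · · · · · · · · · · ·
    · · · · · · · █ · · · ·
    · · · · · · █ · · · · ·
    · · · · █ █ · · · · · ·
    · · · █ █ · · · · · · ·
    · █ █ █ · · · · · · · ·
    · · █ · · · · · · · · ·
T3:
  2·area = 98
  edge (2, 0)→(13, 5): d=(11,5) right/bottom  bias=-1
  edge (13, 5)→(0, 8): d=(-13,3) right/bottom  bias=-1
  edge (0, 8)→(2, 0): d=(2,-8) top-left  bias=+0
    (1,0)@(3, 1): e=[6,82,10] → █
    (2,0)@(5, 1): e=[-4,76,26] → ·
    (1,1)@(3, 3): e=[28,56,14] → █
    (2,1)@(5, 3): e=[18,50,30] → █
    (3,1)@(7, 3): e=[8,44,46] → █
    (4,1)@(9, 3): e=[-2,38,62] → ·
    (0,2)@(1, 5): e=[60,36,2] → █
    (4,2)@(9, 5): e=[20,12,66] → █
    (5,2)@(11, 5): e=[10,6,82] → █
    (6,2)@(13, 5): e=[0,0,98] → ·  [on edge]
    (0,3)@(1, 7): e=[82,10,6] → █
    (2,3)@(5, 7): e=[62,-2,38] → ·
  covered (12 px):
    · █ · · · · · · · · · ·
    · █ █ █ · · · · · · · ·
    █ █ █ █ █ █ · · · · · ·
    █ █ · · · · · · · · · ·
    · · · · · · · · · · · ·
    · · · · · · · · · · · ·
    · · · · · · · · · · · ·
    · · · · · · · · · · · ·
    · · · · · · · · · · · ·

Answer: 28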